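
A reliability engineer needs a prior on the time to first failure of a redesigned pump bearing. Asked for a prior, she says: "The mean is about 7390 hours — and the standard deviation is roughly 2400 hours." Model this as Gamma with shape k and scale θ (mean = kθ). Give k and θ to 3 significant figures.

k ≈ 9.48, θ ≈ 779

For Gamma(k, scale θ): mean = kθ, variance = kθ², so CV = 1/√k.
CV = SD/mean = 2400/7390 = 0.3248, hence k = 1/CV² = 9.48.
Then θ = mean/k = 7390/9.48 = 779.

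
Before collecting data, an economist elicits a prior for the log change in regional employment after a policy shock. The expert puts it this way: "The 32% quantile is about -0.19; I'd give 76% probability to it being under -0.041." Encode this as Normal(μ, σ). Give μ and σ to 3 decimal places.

μ = -0.131, σ = 0.127

For Normal(μ,σ), the p-quantile is μ + z_p·σ. Here z_{0.32} = -0.4677, z_{0.76} = 0.7063.
So -0.19 = μ − 0.4677σ and -0.041 = μ + 0.7063σ.
Subtracting: σ = (-0.041 − -0.19)/(0.7063 − (-0.4677)) = 0.127.
Then μ = -0.19 − (-0.4677)·0.127 = -0.131.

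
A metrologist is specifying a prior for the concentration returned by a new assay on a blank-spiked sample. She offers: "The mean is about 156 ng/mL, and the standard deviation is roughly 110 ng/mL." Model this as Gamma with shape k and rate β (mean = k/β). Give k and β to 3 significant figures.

For Gamma(k, rate β): mean = k/β, variance = k/β², so CV = 1/√k.
CV = SD/mean = 110/156 = 0.7051, hence k = 1/CV² = 2.01.
Then β = k/mean = 2.01/156 = 0.0129.

k ≈ 2.01, β ≈ 0.0129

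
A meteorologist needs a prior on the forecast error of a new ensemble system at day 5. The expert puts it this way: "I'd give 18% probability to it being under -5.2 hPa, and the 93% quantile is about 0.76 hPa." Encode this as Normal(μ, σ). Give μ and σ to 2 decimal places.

For Normal(μ,σ), the p-quantile is μ + z_p·σ. Here z_{0.18} = -0.9154, z_{0.93} = 1.476.
So -5.2 = μ − 0.9154σ and 0.76 = μ + 1.476σ.
Subtracting: σ = (0.76 − -5.2)/(1.476 − (-0.9154)) = 2.49.
Then μ = -5.2 − (-0.9154)·2.49 = -2.92.

μ = -2.92, σ = 2.49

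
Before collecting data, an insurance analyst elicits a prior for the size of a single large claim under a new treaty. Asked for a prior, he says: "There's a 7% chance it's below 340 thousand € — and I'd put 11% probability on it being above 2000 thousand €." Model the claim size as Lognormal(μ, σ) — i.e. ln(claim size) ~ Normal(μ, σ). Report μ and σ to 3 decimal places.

μ ≈ 6.797, σ ≈ 0.656

If T ~ Lognormal(μ,σ) then ln T ~ Normal(μ,σ), so the p-quantile of ln T is μ + z_p·σ.
ln(340) = 5.829 and ln(2000) = 7.601; z_{0.07} = -1.476, z_{0.89} = 1.227.
σ = (7.601 − 5.829)/(1.227 − (-1.476)) = 0.656.
μ = 5.829 − (-1.476)·0.656 = 6.797.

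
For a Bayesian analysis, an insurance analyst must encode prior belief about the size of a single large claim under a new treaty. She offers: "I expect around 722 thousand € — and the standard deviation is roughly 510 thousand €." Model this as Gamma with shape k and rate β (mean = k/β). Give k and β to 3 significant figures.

k ≈ 2, β ≈ 0.00278

For Gamma(k, rate β): mean = k/β, variance = k/β², so CV = 1/√k.
CV = SD/mean = 510/722 = 0.7064, hence k = 1/CV² = 2.
Then β = k/mean = 2/722 = 0.00278.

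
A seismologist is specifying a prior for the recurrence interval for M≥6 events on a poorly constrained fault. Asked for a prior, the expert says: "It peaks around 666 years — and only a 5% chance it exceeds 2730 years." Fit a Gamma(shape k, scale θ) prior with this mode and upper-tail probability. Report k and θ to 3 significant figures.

Gamma(k,θ) with k>1 has mode (k−1)θ, so θ = 666/(k−1).
Need P(X < 2730) = 0.95 with θ tied to k this way. Start at k = 2, θ = 666: P(X<2730) ≈ 0.915.
Too low — raise k to concentrate. Iterating converges to k ≈ 2.26.
Then θ = 666/(2.26−1) ≈ 529.

k ≈ 2.26, θ ≈ 529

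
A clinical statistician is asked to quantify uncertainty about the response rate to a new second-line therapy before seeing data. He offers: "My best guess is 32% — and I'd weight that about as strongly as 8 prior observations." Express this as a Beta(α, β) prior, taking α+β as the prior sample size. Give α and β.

Under the effective-sample-size interpretation, Beta(α, β) has prior mean α/(α+β) and prior sample size α+β.
So α+β = 8 and α/(α+β) = 0.32, giving α = 0.32·8 = 2.56 and β = 8 − 2.56 = 5.44.

α = 2.56, β = 5.44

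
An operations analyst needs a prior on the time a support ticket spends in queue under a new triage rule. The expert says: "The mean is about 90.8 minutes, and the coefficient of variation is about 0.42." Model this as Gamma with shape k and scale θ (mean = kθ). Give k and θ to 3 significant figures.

For Gamma(k, scale θ): mean = kθ, variance = kθ², so CV = 1/√k.
CV = 0.42, hence k = 1/CV² = 5.67.
Then θ = mean/k = 90.8/5.67 = 16.

k ≈ 5.67, θ ≈ 16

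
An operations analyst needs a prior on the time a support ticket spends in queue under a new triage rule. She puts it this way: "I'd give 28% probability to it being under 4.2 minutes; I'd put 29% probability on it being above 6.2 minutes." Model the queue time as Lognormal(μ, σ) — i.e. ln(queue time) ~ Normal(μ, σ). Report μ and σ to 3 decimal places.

If T ~ Lognormal(μ,σ) then ln T ~ Normal(μ,σ), so the p-quantile of ln T is μ + z_p·σ.
ln(4.2) = 1.435 and ln(6.2) = 1.825; z_{0.28} = -0.5828, z_{0.71} = 0.5534.
σ = (1.825 − 1.435)/(0.5534 − (-0.5828)) = 0.343.
μ = 1.435 − (-0.5828)·0.343 = 1.635.

μ ≈ 1.635, σ ≈ 0.343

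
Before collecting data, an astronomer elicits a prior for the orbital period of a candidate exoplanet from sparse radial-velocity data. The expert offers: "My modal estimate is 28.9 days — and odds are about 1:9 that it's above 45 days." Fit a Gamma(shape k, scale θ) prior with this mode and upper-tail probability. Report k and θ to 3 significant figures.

k ≈ 10.5, θ ≈ 3.03

Gamma(k,θ) with k>1 has mode (k−1)θ, so θ = 28.9/(k−1).
Need P(X < 45) = 0.9 with θ tied to k this way. Start at k = 2, θ = 28.9: P(X<45) ≈ 0.461.
Too low — raise k to concentrate. Iterating converges to k ≈ 10.5.
Then θ = 28.9/(10.5−1) ≈ 3.03.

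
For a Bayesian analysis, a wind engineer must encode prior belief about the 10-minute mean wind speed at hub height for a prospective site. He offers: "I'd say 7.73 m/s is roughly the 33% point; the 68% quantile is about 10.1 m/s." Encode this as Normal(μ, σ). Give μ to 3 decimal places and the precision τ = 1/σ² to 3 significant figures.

μ = 8.879, τ = 0.147

For Normal(μ,σ), the p-quantile is μ + z_p·σ. Here z_{0.33} = -0.4399, z_{0.68} = 0.4677.
So 7.73 = μ − 0.4399σ and 10.1 = μ + 0.4677σ.
Subtracting: σ = (10.1 − 7.73)/(0.4677 − (-0.4399)) = 2.611.
Then μ = 7.73 − (-0.4399)·2.611 = 8.879.
Precision τ = 1/σ² = 1/2.611² = 0.147.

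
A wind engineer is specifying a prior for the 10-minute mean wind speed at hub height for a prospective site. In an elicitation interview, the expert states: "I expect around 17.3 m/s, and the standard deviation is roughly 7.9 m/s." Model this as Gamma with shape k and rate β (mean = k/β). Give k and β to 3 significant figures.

For Gamma(k, rate β): mean = k/β, variance = k/β², so CV = 1/√k.
CV = SD/mean = 7.9/17.3 = 0.4566, hence k = 1/CV² = 4.8.
Then β = k/mean = 4.8/17.3 = 0.277.

k ≈ 4.8, β ≈ 0.277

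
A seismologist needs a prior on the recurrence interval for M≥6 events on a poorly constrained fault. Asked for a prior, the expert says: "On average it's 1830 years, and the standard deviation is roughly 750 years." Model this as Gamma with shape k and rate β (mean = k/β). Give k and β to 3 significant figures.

For Gamma(k, rate β): mean = k/β, variance = k/β², so CV = 1/√k.
CV = SD/mean = 750/1830 = 0.4098, hence k = 1/CV² = 5.95.
Then β = k/mean = 5.95/1830 = 0.00325.

k ≈ 5.95, β ≈ 0.00325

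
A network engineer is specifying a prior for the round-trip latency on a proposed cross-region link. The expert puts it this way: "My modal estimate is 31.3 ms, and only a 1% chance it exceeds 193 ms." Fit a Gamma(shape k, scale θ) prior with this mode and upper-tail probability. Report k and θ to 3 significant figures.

Gamma(k,θ) with k>1 has mode (k−1)θ, so θ = 31.3/(k−1).
Need P(X < 193) = 0.99 with θ tied to k this way. Start at k = 2, θ = 31.3: P(X<193) ≈ 0.985.
Too low — raise k to concentrate. Iterating converges to k ≈ 2.11.
Then θ = 31.3/(2.11−1) ≈ 28.2.

k ≈ 2.11, θ ≈ 28.2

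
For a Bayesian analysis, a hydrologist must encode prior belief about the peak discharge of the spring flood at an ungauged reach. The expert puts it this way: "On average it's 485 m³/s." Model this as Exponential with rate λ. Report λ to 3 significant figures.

λ ≈ 0.00206

Exponential mean = 1/λ, so λ = 1/485.0 = 0.00206.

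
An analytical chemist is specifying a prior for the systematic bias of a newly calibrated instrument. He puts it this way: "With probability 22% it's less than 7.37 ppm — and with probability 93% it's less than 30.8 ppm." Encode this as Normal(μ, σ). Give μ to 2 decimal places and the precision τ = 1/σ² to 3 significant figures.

For Normal(μ,σ), the p-quantile is μ + z_p·σ. Here z_{0.22} = -0.7722, z_{0.93} = 1.476.
So 7.37 = μ − 0.7722σ and 30.8 = μ + 1.476σ.
Subtracting: σ = (30.8 − 7.37)/(1.476 − (-0.7722)) = 10.42.
Then μ = 7.37 − (-0.7722)·10.42 = 15.42.
Precision τ = 1/σ² = 1/10.42² = 0.00921.

μ = 15.42, τ = 0.00921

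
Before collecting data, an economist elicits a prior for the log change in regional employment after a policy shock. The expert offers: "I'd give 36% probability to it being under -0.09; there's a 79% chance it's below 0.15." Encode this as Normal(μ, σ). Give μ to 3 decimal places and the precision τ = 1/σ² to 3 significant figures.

For Normal(μ,σ), the p-quantile is μ + z_p·σ. Here z_{0.36} = -0.3585, z_{0.79} = 0.8064.
So -0.09 = μ − 0.3585σ and 0.15 = μ + 0.8064σ.
Subtracting: σ = (0.15 − -0.09)/(0.8064 − (-0.3585)) = 0.206.
Then μ = -0.09 − (-0.3585)·0.206 = -0.016.
Precision τ = 1/σ² = 1/0.206² = 23.6.

μ = -0.016, τ = 23.6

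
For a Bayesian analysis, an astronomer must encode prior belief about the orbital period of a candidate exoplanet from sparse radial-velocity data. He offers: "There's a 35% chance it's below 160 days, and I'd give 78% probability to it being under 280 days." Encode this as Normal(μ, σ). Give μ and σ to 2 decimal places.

μ = 199.95, σ = 103.67

The p-quantile of Normal(μ,σ) is μ + z_p·σ, with z_{0.35} = -0.3853 and z_{0.78} = 0.7722.
Eliminate σ: μ = (z₂·x₁ − z₁·x₂)/(z₂ − z₁) = (0.7722·160 − (-0.3853)·280)/1.158 = 199.95.
Then σ = (x₂ − x₁)/(z₂ − z₁) = (280 − 160)/1.158 = 103.67.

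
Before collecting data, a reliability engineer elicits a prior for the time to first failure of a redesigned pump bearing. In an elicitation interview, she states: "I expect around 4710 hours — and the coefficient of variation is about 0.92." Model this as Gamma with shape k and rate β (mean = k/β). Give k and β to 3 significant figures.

For Gamma(k, rate β): mean = k/β, variance = k/β², so CV = 1/√k.
CV = 0.92, hence k = 1/CV² = 1.18.
Then β = k/mean = 1.18/4710 = 0.000251.

k ≈ 1.18, β ≈ 0.000251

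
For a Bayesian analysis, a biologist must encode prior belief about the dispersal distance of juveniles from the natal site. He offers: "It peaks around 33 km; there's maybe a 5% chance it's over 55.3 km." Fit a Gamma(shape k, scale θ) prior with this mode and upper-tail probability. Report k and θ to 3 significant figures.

k ≈ 11.5, θ ≈ 3.15

Gamma(k,θ) with k>1 has mode (k−1)θ, so θ = 33/(k−1).
Need P(X < 55.3) = 0.95 with θ tied to k this way. Start at k = 2, θ = 33: P(X<55.3) ≈ 0.499.
Too low — raise k to concentrate. Iterating converges to k ≈ 11.5.
Then θ = 33/(11.5−1) ≈ 3.15.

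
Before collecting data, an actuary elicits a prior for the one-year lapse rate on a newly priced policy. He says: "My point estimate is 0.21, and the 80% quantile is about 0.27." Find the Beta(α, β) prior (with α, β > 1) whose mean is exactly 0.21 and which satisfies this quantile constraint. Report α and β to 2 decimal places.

With mean 0.21 fixed, write α = 0.21s, β = 0.79s where s = α+β.
Need P(θ < 0.27) = 0.8 under Beta(0.21s, 0.79s). Normal approximation: (q−m)/√(m(1−m)/s) ≈ z_{0.8} = 0.842, so s ≈ 0.21·0.79·(0.842)²/(0.27−0.21)² = 32.6.
At s = 32.6: P(θ<0.27) ≈ 0.808. Adjusting to match 0.8 gives s ≈ 30.20.
So α = 0.21·30.20 ≈ 6.34, β = 0.79·30.20 ≈ 23.86.

α ≈ 6.34, β ≈ 23.86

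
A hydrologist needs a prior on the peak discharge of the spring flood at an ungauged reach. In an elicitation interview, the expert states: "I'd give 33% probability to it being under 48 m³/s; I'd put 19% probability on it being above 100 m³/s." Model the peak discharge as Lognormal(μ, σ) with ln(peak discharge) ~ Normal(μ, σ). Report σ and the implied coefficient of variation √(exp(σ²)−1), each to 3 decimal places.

σ ≈ 0.557, CV ≈ 0.603

If T ~ Lognormal(μ,σ) then ln T ~ Normal(μ,σ), so the p-quantile of ln T is μ + z_p·σ.
ln(48) = 3.871 and ln(100) = 4.605; z_{0.33} = -0.4399, z_{0.81} = 0.8779.
σ = (4.605 − 3.871)/(0.8779 − (-0.4399)) = 0.557.
μ = 3.871 − (-0.4399)·0.557 = 4.116.
CV = √(exp(σ²)−1) = √(exp(0.3102)−1) = 0.603.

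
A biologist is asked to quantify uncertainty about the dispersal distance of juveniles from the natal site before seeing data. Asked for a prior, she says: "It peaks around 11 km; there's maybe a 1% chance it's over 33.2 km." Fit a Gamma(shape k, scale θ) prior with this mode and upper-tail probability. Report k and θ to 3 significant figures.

Gamma(k,θ) with k>1 has mode (k−1)θ, so θ = 11/(k−1).
Need P(X < 33.2) = 0.99 with θ tied to k this way. Start at k = 2, θ = 11: P(X<33.2) ≈ 0.804.
Too low — raise k to concentrate. Iterating converges to k ≈ 4.68.
Then θ = 11/(4.68−1) ≈ 2.99.

k ≈ 4.68, θ ≈ 2.99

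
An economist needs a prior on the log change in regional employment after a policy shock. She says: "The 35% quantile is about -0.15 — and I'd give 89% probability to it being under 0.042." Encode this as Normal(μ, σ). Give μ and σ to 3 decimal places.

The p-quantile of Normal(μ,σ) is μ + z_p·σ, with z_{0.35} = -0.3853 and z_{0.89} = 1.227.
Eliminate σ: μ = (z₂·x₁ − z₁·x₂)/(z₂ − z₁) = (1.227·-0.15 − (-0.3853)·0.042)/1.612 = -0.104.
Then σ = (x₂ − x₁)/(z₂ − z₁) = (0.042 − -0.15)/1.612 = 0.119.

μ = -0.104, σ = 0.119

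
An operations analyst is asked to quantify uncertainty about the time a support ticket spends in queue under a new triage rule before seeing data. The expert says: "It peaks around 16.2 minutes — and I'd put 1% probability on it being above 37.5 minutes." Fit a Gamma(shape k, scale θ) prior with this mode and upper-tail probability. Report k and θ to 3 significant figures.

k ≈ 7.77, θ ≈ 2.39

Gamma(k,θ) with k>1 has mode (k−1)θ, so θ = 16.2/(k−1).
Need P(X < 37.5) = 0.99 with θ tied to k this way. Start at k = 2, θ = 16.2: P(X<37.5) ≈ 0.673.
Too low — raise k to concentrate. Iterating converges to k ≈ 7.77.
Then θ = 16.2/(7.77−1) ≈ 2.39.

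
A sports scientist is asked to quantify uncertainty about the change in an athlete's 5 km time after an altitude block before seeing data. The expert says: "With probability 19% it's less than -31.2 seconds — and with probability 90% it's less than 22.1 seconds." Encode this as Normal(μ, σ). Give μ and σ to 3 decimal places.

For Normal(μ,σ), the p-quantile is μ + z_p·σ. Here z_{0.19} = -0.8779, z_{0.9} = 1.282.
So -31.2 = μ − 0.8779σ and 22.1 = μ + 1.282σ.
Subtracting: σ = (22.1 − -31.2)/(1.282 − (-0.8779)) = 24.682.
Then μ = -31.2 − (-0.8779)·24.682 = -9.532.

μ = -9.532, σ = 24.682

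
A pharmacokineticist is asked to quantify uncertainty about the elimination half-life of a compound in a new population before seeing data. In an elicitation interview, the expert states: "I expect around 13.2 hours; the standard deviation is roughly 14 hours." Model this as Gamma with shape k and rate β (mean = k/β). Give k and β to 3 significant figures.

k ≈ 0.889, β ≈ 0.0673

For Gamma(k, rate β): mean = k/β, variance = k/β², so CV = 1/√k.
CV = SD/mean = 14/13.2 = 1.061, hence k = 1/CV² = 0.889.
Then β = k/mean = 0.889/13.2 = 0.0673.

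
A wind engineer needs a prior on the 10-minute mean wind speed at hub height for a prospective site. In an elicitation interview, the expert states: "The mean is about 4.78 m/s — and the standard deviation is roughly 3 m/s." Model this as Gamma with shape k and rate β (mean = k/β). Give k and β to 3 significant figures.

For Gamma(k, rate β): mean = k/β, variance = k/β², so CV = 1/√k.
CV = SD/mean = 3/4.78 = 0.6276, hence k = 1/CV² = 2.54.
Then β = k/mean = 2.54/4.78 = 0.531.

k ≈ 2.54, β ≈ 0.531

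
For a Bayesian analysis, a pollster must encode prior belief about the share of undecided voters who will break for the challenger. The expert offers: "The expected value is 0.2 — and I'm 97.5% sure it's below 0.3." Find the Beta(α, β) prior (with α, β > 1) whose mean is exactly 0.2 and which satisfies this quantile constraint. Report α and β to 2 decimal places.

With mean 0.2 fixed, write α = 0.2s, β = 0.8s where s = α+β.
Need P(θ < 0.3) = 0.975 under Beta(0.2s, 0.8s). Normal approximation: (q−m)/√(m(1−m)/s) ≈ z_{0.975} = 1.96, so s ≈ 0.2·0.8·(1.96)²/(0.3−0.2)² = 61.5.
At s = 61.5: P(θ<0.3) ≈ 0.967. Adjusting to match 0.975 gives s ≈ 70.80.
So α = 0.2·70.80 ≈ 14.16, β = 0.8·70.80 ≈ 56.64.

α ≈ 14.16, β ≈ 56.64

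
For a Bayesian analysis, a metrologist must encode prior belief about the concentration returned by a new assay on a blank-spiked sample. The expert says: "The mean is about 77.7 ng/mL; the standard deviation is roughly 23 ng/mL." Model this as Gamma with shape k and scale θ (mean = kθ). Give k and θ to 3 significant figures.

For Gamma(k, scale θ): mean = kθ, variance = kθ², so CV = 1/√k.
CV = SD/mean = 23/77.7 = 0.296, hence k = 1/CV² = 11.4.
Then θ = mean/k = 77.7/11.4 = 6.81.

k ≈ 11.4, θ ≈ 6.81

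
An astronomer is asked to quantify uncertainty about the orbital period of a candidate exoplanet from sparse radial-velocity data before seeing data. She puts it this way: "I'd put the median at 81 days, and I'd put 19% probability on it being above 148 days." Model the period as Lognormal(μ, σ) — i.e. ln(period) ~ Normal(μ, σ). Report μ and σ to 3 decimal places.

If T ~ Lognormal(μ,σ) then ln T ~ Normal(μ,σ), so the p-quantile of ln T is μ + z_p·σ.
ln(81) = 4.394 and ln(148) = 4.997; z_{0.5} = 0, z_{0.81} = 0.8779.
σ = (4.997 − 4.394)/(0.8779 − (0)) = 0.687.
μ = 4.394 − (0)·0.687 = 4.394.

μ ≈ 4.394, σ ≈ 0.687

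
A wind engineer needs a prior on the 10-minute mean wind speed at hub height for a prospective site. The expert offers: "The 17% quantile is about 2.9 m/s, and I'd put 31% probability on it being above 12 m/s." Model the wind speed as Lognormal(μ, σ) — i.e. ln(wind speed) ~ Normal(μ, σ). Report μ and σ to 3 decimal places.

If T ~ Lognormal(μ,σ) then ln T ~ Normal(μ,σ), so the p-quantile of ln T is μ + z_p·σ.
ln(2.9) = 1.065 and ln(12) = 2.485; z_{0.17} = -0.9542, z_{0.69} = 0.4959.
σ = (2.485 − 1.065)/(0.4959 − (-0.9542)) = 0.979.
μ = 1.065 − (-0.9542)·0.979 = 1.999.

μ ≈ 1.999, σ ≈ 0.979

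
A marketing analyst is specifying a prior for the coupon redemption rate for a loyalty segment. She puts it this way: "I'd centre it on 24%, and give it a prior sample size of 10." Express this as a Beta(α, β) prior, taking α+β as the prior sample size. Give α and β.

Under the effective-sample-size interpretation, Beta(α, β) has prior mean α/(α+β) and prior sample size α+β.
So α+β = 10 and α/(α+β) = 0.24, giving α = 0.24·10 = 2.4 and β = 10 − 2.4 = 7.6.

α = 2.4, β = 7.6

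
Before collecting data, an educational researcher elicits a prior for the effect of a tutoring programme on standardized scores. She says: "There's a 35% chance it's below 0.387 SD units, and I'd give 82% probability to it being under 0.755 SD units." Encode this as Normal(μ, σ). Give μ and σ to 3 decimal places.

μ = 0.496, σ = 0.283

The p-quantile of Normal(μ,σ) is μ + z_p·σ, with z_{0.35} = -0.3853 and z_{0.82} = 0.9154.
Eliminate σ: μ = (z₂·x₁ − z₁·x₂)/(z₂ − z₁) = (0.9154·0.387 − (-0.3853)·0.755)/1.301 = 0.496.
Then σ = (x₂ − x₁)/(z₂ − z₁) = (0.755 − 0.387)/1.301 = 0.283.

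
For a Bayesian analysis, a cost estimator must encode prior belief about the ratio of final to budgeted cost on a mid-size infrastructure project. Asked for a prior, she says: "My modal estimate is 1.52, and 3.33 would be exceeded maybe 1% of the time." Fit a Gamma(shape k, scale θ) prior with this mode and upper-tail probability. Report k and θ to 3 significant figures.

Gamma(k,θ) with k>1 has mode (k−1)θ, so θ = 1.52/(k−1).
Need P(X < 3.33) = 0.99 with θ tied to k this way. Start at k = 2, θ = 1.52: P(X<3.33) ≈ 0.643.
Too low — raise k to concentrate. Iterating converges to k ≈ 8.85.
Then θ = 1.52/(8.85−1) ≈ 0.194.

k ≈ 8.85, θ ≈ 0.194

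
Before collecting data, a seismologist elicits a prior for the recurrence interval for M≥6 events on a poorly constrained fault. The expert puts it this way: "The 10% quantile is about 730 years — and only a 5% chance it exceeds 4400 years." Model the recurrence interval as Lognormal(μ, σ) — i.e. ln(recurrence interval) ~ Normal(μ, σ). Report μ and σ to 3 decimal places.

If T ~ Lognormal(μ,σ) then ln T ~ Normal(μ,σ), so the p-quantile of ln T is μ + z_p·σ.
ln(730) = 6.593 and ln(4400) = 8.389; z_{0.1} = -1.282, z_{0.95} = 1.645.
σ = (8.389 − 6.593)/(1.645 − (-1.282)) = 0.614.
μ = 6.593 − (-1.282)·0.614 = 7.380.

μ ≈ 7.380, σ ≈ 0.614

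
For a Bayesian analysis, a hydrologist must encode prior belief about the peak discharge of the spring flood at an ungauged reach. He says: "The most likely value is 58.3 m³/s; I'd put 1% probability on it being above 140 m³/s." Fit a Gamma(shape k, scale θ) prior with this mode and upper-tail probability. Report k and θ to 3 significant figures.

k ≈ 7.17, θ ≈ 9.45

Gamma(k,θ) with k>1 has mode (k−1)θ, so θ = 58.3/(k−1).
Need P(X < 140) = 0.99 with θ tied to k this way. Start at k = 2, θ = 58.3: P(X<140) ≈ 0.692.
Too low — raise k to concentrate. Iterating converges to k ≈ 7.17.
Then θ = 58.3/(7.17−1) ≈ 9.45.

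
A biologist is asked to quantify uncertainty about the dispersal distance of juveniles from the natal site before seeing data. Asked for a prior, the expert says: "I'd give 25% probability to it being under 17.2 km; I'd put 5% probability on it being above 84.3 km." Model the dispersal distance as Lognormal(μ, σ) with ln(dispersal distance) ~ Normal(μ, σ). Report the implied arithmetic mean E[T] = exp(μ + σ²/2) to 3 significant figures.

If T ~ Lognormal(μ,σ) then ln T ~ Normal(μ,σ), so the p-quantile of ln T is μ + z_p·σ.
ln(17.2) = 2.845 and ln(84.3) = 4.434; z_{0.25} = -0.6745, z_{0.95} = 1.645.
σ = (4.434 − 2.845)/(1.645 − (-0.6745)) = 0.685.
μ = 2.845 − (-0.6745)·0.685 = 3.307.
E[T] = exp(μ + σ²/2) = exp(3.307 + 0.2348) = 34.5 km.

E[T] ≈ 34.5 km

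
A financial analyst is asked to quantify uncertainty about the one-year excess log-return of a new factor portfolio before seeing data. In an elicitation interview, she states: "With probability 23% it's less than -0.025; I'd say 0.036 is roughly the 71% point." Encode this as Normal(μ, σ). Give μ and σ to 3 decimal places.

The p-quantile of Normal(μ,σ) is μ + z_p·σ, with z_{0.23} = -0.7388 and z_{0.71} = 0.5534.
Eliminate σ: μ = (z₂·x₁ − z₁·x₂)/(z₂ − z₁) = (0.5534·-0.025 − (-0.7388)·0.036)/1.292 = 0.010.
Then σ = (x₂ − x₁)/(z₂ − z₁) = (0.036 − -0.025)/1.292 = 0.047.

μ = 0.010, σ = 0.047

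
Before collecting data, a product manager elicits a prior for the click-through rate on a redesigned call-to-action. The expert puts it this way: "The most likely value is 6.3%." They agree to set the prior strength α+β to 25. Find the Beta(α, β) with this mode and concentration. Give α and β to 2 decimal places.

For α,β > 1 the Beta mode is (α−1)/(α+β−2). With α+β = 25, the mode is (α−1)/23.
Set (α−1)/23 = 0.063 → α = 1 + 0.063·23 = 2.45.
β = 25 − α = 22.55.

α = 2.45, β = 22.55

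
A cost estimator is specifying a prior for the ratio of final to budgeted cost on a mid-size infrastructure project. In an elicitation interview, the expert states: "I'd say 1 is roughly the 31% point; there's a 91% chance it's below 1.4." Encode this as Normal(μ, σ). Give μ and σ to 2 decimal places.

μ = 1.11, σ = 0.22

The p-quantile of Normal(μ,σ) is μ + z_p·σ, with z_{0.31} = -0.4959 and z_{0.91} = 1.341.
Eliminate σ: μ = (z₂·x₁ − z₁·x₂)/(z₂ − z₁) = (1.341·1 − (-0.4959)·1.4)/1.837 = 1.11.
Then σ = (x₂ − x₁)/(z₂ − z₁) = (1.4 − 1)/1.837 = 0.22.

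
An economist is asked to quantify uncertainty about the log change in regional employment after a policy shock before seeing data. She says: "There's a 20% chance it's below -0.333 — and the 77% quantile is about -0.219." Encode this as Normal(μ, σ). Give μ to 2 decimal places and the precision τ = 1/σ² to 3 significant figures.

μ = -0.27, τ = 192

For Normal(μ,σ), the p-quantile is μ + z_p·σ. Here z_{0.2} = -0.8416, z_{0.77} = 0.7388.
So -0.333 = μ − 0.8416σ and -0.219 = μ + 0.7388σ.
Subtracting: σ = (-0.219 − -0.333)/(0.7388 − (-0.8416)) = 0.07.
Then μ = -0.333 − (-0.8416)·0.07 = -0.27.
Precision τ = 1/σ² = 1/0.07213² = 192.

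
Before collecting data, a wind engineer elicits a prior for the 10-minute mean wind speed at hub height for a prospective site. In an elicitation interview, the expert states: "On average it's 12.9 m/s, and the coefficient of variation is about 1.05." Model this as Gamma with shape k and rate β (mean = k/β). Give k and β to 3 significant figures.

k ≈ 0.907, β ≈ 0.0703

For Gamma(k, rate β): mean = k/β, variance = k/β², so CV = 1/√k.
CV = 1.05, hence k = 1/CV² = 0.907.
Then β = k/mean = 0.907/12.9 = 0.0703.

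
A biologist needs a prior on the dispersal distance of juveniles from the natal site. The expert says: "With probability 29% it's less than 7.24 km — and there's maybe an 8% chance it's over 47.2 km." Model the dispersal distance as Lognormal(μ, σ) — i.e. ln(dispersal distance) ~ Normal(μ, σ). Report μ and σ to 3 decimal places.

μ ≈ 2.509, σ ≈ 0.957

If T ~ Lognormal(μ,σ) then ln T ~ Normal(μ,σ), so the p-quantile of ln T is μ + z_p·σ.
ln(7.24) = 1.98 and ln(47.2) = 3.854; z_{0.29} = -0.5534, z_{0.92} = 1.405.
σ = (3.854 − 1.98)/(1.405 − (-0.5534)) = 0.957.
μ = 1.98 − (-0.5534)·0.957 = 2.509.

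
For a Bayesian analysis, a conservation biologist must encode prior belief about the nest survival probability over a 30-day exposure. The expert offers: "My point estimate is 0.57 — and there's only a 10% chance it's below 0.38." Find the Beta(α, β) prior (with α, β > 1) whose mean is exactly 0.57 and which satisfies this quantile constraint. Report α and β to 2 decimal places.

α ≈ 6.35, β ≈ 4.79

With mean 0.57 fixed, write α = 0.57s, β = 0.43s where s = α+β.
Need P(θ < 0.38) = 0.1 under Beta(0.57s, 0.43s). Normal approximation: (q−m)/√(m(1−m)/s) ≈ z_{0.1} = -1.28, so s ≈ 0.57·0.43·(-1.28)²/(0.38−0.57)² = 11.2.
At s = 11.2: P(θ<0.38) ≈ 0.100. Adjusting to match 0.1 gives s ≈ 11.13.
So α = 0.57·11.13 ≈ 6.35, β = 0.43·11.13 ≈ 4.79.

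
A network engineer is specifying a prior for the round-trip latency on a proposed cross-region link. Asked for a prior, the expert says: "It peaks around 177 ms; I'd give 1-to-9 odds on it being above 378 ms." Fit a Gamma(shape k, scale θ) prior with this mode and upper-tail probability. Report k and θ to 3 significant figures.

k ≈ 4.34, θ ≈ 53

Gamma(k,θ) with k>1 has mode (k−1)θ, so θ = 177/(k−1).
Need P(X < 378) = 0.9 with θ tied to k this way. Start at k = 2, θ = 177: P(X<378) ≈ 0.629.
Too low — raise k to concentrate. Iterating converges to k ≈ 4.34.
Then θ = 177/(4.34−1) ≈ 53.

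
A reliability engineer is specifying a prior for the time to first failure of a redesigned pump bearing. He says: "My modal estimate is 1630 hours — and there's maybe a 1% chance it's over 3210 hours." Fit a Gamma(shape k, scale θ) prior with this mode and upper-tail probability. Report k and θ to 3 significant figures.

Gamma(k,θ) with k>1 has mode (k−1)θ, so θ = 1630/(k−1).
Need P(X < 3210) = 0.99 with θ tied to k this way. Start at k = 2, θ = 1630: P(X<3210) ≈ 0.586.
Too low — raise k to concentrate. Iterating converges to k ≈ 11.7.
Then θ = 1630/(11.7−1) ≈ 152.

k ≈ 11.7, θ ≈ 152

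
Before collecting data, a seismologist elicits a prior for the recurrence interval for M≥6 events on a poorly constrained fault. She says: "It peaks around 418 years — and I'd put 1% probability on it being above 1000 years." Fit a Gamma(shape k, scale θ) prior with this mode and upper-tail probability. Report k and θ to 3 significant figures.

Gamma(k,θ) with k>1 has mode (k−1)θ, so θ = 418/(k−1).
Need P(X < 1000) = 0.99 with θ tied to k this way. Start at k = 2, θ = 418: P(X<1000) ≈ 0.690.
Too low — raise k to concentrate. Iterating converges to k ≈ 7.23.
Then θ = 418/(7.23−1) ≈ 67.1.

k ≈ 7.23, θ ≈ 67.1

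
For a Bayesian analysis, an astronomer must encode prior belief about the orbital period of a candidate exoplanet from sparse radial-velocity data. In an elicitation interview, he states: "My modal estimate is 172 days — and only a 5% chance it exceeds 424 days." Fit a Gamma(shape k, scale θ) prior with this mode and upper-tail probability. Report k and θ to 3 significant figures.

k ≈ 4.34, θ ≈ 51.5

Gamma(k,θ) with k>1 has mode (k−1)θ, so θ = 172/(k−1).
Need P(X < 424) = 0.95 with θ tied to k this way. Start at k = 2, θ = 172: P(X<424) ≈ 0.705.
Too low — raise k to concentrate. Iterating converges to k ≈ 4.34.
Then θ = 172/(4.34−1) ≈ 51.5.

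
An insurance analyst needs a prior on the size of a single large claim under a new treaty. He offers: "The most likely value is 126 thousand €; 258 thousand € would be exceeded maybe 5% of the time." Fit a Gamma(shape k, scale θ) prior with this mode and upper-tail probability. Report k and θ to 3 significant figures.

Gamma(k,θ) with k>1 has mode (k−1)θ, so θ = 126/(k−1).
Need P(X < 258) = 0.95 with θ tied to k this way. Start at k = 2, θ = 126: P(X<258) ≈ 0.607.
Too low — raise k to concentrate. Iterating converges to k ≈ 6.39.
Then θ = 126/(6.39−1) ≈ 23.4.

k ≈ 6.39, θ ≈ 23.4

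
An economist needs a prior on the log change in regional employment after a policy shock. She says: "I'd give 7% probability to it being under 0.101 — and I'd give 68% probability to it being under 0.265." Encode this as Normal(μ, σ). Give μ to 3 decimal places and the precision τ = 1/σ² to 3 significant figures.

For Normal(μ,σ), the p-quantile is μ + z_p·σ. Here z_{0.07} = -1.476, z_{0.68} = 0.4677.
So 0.101 = μ − 1.476σ and 0.265 = μ + 0.4677σ.
Subtracting: σ = (0.265 − 0.101)/(0.4677 − (-1.476)) = 0.084.
Then μ = 0.101 − (-1.476)·0.084 = 0.226.
Precision τ = 1/σ² = 1/0.08438² = 140.

μ = 0.226, τ = 140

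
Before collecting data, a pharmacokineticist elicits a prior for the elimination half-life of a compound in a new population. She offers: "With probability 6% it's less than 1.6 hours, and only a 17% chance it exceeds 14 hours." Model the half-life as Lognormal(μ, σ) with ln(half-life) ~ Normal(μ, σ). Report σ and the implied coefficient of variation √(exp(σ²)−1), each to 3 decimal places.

If T ~ Lognormal(μ,σ) then ln T ~ Normal(μ,σ), so the p-quantile of ln T is μ + z_p·σ.
ln(1.6) = 0.47 and ln(14) = 2.639; z_{0.06} = -1.555, z_{0.83} = 0.9542.
σ = (2.639 − 0.47)/(0.9542 − (-1.555)) = 0.865.
μ = 0.47 − (-1.555)·0.865 = 1.814.
CV = √(exp(σ²)−1) = √(exp(0.7474)−1) = 1.054.

σ ≈ 0.865, CV ≈ 1.054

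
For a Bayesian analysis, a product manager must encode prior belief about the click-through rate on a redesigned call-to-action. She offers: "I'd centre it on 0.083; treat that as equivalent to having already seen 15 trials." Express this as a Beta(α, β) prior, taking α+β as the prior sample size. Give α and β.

α = 1.245, β = 13.755

Under the effective-sample-size interpretation, Beta(α, β) has prior mean α/(α+β) and prior sample size α+β.
So α+β = 15 and α/(α+β) = 0.083, giving α = 0.083·15 = 1.245 and β = 15 − 1.245 = 13.755.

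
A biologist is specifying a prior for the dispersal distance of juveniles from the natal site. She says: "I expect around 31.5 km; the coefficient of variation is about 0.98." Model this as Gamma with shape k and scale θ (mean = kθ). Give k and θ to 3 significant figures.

For Gamma(k, scale θ): mean = kθ, variance = kθ², so CV = 1/√k.
CV = 0.98, hence k = 1/CV² = 1.04.
Then θ = mean/k = 31.5/1.04 = 30.3.

k ≈ 1.04, θ ≈ 30.3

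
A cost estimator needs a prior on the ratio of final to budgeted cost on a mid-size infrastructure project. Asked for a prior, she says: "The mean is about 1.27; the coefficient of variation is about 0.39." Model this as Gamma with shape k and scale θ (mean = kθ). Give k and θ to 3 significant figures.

For Gamma(k, scale θ): mean = kθ, variance = kθ², so CV = 1/√k.
CV = 0.39, hence k = 1/CV² = 6.57.
Then θ = mean/k = 1.27/6.57 = 0.193.

k ≈ 6.57, θ ≈ 0.193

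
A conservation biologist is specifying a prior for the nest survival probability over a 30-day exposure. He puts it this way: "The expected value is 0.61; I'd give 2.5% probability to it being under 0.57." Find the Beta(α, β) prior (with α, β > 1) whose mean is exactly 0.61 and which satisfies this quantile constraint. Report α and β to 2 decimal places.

With mean 0.61 fixed, write α = 0.61s, β = 0.39s where s = α+β.
Need P(θ < 0.57) = 0.025 under Beta(0.61s, 0.39s). Normal approximation: (q−m)/√(m(1−m)/s) ≈ z_{0.025} = -1.96, so s ≈ 0.61·0.39·(-1.96)²/(0.57−0.61)² = 571.2.
At s = 571.2: P(θ<0.57) ≈ 0.026. Adjusting to match 0.025 gives s ≈ 580.12.
So α = 0.61·580.12 ≈ 353.87, β = 0.39·580.12 ≈ 226.25.

α ≈ 353.87, β ≈ 226.25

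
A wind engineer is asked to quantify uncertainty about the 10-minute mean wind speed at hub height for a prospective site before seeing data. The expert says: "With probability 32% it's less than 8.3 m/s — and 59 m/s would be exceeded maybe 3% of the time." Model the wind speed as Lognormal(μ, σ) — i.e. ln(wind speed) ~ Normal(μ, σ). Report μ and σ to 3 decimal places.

μ ≈ 2.507, σ ≈ 0.835

If T ~ Lognormal(μ,σ) then ln T ~ Normal(μ,σ), so the p-quantile of ln T is μ + z_p·σ.
ln(8.3) = 2.116 and ln(59) = 4.078; z_{0.32} = -0.4677, z_{0.97} = 1.881.
σ = (4.078 − 2.116)/(1.881 − (-0.4677)) = 0.835.
μ = 2.116 − (-0.4677)·0.835 = 2.507.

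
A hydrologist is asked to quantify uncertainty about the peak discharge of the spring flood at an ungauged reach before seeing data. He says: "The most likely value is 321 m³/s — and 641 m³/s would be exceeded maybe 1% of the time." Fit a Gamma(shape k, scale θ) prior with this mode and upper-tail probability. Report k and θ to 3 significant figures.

Gamma(k,θ) with k>1 has mode (k−1)θ, so θ = 321/(k−1).
Need P(X < 641) = 0.99 with θ tied to k this way. Start at k = 2, θ = 321: P(X<641) ≈ 0.593.
Too low — raise k to concentrate. Iterating converges to k ≈ 11.3.
Then θ = 321/(11.3−1) ≈ 31.2.

k ≈ 11.3, θ ≈ 31.2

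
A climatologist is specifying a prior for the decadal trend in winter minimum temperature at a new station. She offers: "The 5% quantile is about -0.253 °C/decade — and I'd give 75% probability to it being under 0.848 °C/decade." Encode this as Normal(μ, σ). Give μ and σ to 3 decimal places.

μ = 0.528, σ = 0.475

For Normal(μ,σ), the p-quantile is μ + z_p·σ. Here z_{0.05} = -1.645, z_{0.75} = 0.6745.
So -0.253 = μ − 1.645σ and 0.848 = μ + 0.6745σ.
Subtracting: σ = (0.848 − -0.253)/(0.6745 − (-1.645)) = 0.475.
Then μ = -0.253 − (-1.645)·0.475 = 0.528.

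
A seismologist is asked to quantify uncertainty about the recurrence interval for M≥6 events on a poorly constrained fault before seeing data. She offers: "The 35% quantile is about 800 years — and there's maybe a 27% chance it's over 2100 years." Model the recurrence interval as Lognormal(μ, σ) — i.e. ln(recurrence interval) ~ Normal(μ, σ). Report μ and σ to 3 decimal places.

μ ≈ 7.057, σ ≈ 0.967

If T ~ Lognormal(μ,σ) then ln T ~ Normal(μ,σ), so the p-quantile of ln T is μ + z_p·σ.
ln(800) = 6.685 and ln(2100) = 7.65; z_{0.35} = -0.3853, z_{0.73} = 0.6128.
σ = (7.65 − 6.685)/(0.6128 − (-0.3853)) = 0.967.
μ = 6.685 − (-0.3853)·0.967 = 7.057.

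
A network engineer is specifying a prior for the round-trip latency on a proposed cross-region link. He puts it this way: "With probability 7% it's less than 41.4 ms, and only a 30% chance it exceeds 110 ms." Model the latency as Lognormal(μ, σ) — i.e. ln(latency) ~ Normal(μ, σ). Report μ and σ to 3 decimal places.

If T ~ Lognormal(μ,σ) then ln T ~ Normal(μ,σ), so the p-quantile of ln T is μ + z_p·σ.
ln(41.4) = 3.723 and ln(110) = 4.7; z_{0.07} = -1.476, z_{0.7} = 0.5244.
σ = (4.7 − 3.723)/(0.5244 − (-1.476)) = 0.489.
μ = 3.723 − (-1.476)·0.489 = 4.444.

μ ≈ 4.444, σ ≈ 0.489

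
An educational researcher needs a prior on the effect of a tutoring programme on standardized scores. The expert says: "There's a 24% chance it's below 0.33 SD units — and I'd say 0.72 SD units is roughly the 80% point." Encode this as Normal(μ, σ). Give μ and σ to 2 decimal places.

μ = 0.51, σ = 0.25

The p-quantile of Normal(μ,σ) is μ + z_p·σ, with z_{0.24} = -0.7063 and z_{0.8} = 0.8416.
Eliminate σ: μ = (z₂·x₁ − z₁·x₂)/(z₂ − z₁) = (0.8416·0.33 − (-0.7063)·0.72)/1.548 = 0.51.
Then σ = (x₂ − x₁)/(z₂ − z₁) = (0.72 − 0.33)/1.548 = 0.25.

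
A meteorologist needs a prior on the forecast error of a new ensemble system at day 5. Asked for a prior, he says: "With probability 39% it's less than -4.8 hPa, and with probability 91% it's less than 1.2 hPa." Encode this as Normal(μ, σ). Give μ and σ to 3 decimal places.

μ = -3.766, σ = 3.704

The p-quantile of Normal(μ,σ) is μ + z_p·σ, with z_{0.39} = -0.2793 and z_{0.91} = 1.341.
Eliminate σ: μ = (z₂·x₁ − z₁·x₂)/(z₂ − z₁) = (1.341·-4.8 − (-0.2793)·1.2)/1.62 = -3.766.
Then σ = (x₂ − x₁)/(z₂ − z₁) = (1.2 − -4.8)/1.62 = 3.704.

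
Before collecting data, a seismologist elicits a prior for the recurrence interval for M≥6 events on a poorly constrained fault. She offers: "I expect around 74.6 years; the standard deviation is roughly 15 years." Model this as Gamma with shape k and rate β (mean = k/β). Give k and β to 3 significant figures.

For Gamma(k, rate β): mean = k/β, variance = k/β², so CV = 1/√k.
CV = SD/mean = 15/74.6 = 0.2011, hence k = 1/CV² = 24.7.
Then β = k/mean = 24.7/74.6 = 0.332.

k ≈ 24.7, β ≈ 0.332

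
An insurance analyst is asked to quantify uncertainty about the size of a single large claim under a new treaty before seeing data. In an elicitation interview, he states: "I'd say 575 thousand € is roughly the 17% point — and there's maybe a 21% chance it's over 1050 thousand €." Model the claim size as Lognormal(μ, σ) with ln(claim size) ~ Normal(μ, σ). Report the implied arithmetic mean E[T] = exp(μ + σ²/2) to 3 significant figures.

If T ~ Lognormal(μ,σ) then ln T ~ Normal(μ,σ), so the p-quantile of ln T is μ + z_p·σ.
ln(575) = 6.354 and ln(1050) = 6.957; z_{0.17} = -0.9542, z_{0.79} = 0.8064.
σ = (6.957 − 6.354)/(0.8064 − (-0.9542)) = 0.342.
μ = 6.354 − (-0.9542)·0.342 = 6.681.
E[T] = exp(μ + σ²/2) = exp(6.681 + 0.0585) = 845 thousand €.

E[T] ≈ 845 thousand €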